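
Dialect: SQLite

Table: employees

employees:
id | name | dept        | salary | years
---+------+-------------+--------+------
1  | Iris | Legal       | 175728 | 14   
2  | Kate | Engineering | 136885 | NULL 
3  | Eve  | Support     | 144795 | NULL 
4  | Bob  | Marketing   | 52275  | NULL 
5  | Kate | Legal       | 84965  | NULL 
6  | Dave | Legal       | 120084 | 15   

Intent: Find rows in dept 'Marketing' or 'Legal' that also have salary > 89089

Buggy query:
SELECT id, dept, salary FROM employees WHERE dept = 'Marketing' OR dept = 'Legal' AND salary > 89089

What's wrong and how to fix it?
Bug: Without parentheses, AND is evaluated before OR, so the salary filter only applies to the 'Legal' branch

Fix: Group the OR with parentheses (or use IN), then AND the threshold

Corrected query:
SELECT id, dept, salary FROM employees WHERE (dept = 'Marketing' OR dept = 'Legal') AND salary > 89089

Result:
id | dept  | salary
---+-------+-------
1  | Legal | 175728
6  | Legal | 120084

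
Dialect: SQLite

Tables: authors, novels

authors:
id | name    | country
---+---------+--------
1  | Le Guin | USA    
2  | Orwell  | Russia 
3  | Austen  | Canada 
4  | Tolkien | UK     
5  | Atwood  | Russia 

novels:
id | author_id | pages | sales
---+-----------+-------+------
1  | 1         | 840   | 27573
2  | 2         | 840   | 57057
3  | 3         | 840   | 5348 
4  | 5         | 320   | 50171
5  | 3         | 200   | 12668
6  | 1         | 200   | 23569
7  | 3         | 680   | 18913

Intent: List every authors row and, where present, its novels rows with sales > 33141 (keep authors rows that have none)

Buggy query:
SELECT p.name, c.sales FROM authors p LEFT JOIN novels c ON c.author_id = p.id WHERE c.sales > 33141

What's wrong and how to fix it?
Bug: A WHERE condition on the right-hand table after LEFT JOIN drops unmatched parents

Fix: Put 'c.sales > 33141' in the JOIN's ON clause instead of WHERE

Corrected query:
SELECT p.name, c.sales FROM authors p LEFT JOIN novels c ON c.author_id = p.id AND c.sales > 33141

Result:
name    | sales
--------+------
Le Guin | NULL 
Orwell  | 57057
Austen  | NULL 
Tolkien | NULL 
Atwood  | 50171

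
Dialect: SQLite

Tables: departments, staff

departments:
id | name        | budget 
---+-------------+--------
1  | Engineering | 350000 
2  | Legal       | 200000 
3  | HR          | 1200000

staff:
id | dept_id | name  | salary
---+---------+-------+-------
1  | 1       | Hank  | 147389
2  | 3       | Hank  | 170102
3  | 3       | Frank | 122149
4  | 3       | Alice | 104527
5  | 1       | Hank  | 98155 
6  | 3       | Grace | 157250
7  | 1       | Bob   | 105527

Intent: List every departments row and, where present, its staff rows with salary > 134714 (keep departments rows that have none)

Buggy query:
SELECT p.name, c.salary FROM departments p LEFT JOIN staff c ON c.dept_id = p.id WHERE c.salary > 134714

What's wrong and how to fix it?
Bug: A WHERE condition on the right-hand table after LEFT JOIN drops unmatched parents

Fix: Move the right-table condition into the ON clause so unmatched parents are kept

Corrected query:
SELECT p.name, c.salary FROM departments p LEFT JOIN staff c ON c.dept_id = p.id AND c.salary > 134714

Result:
name        | salary
------------+-------
Engineering | 147389
Legal       | NULL  
HR          | 157250
HR          | 170102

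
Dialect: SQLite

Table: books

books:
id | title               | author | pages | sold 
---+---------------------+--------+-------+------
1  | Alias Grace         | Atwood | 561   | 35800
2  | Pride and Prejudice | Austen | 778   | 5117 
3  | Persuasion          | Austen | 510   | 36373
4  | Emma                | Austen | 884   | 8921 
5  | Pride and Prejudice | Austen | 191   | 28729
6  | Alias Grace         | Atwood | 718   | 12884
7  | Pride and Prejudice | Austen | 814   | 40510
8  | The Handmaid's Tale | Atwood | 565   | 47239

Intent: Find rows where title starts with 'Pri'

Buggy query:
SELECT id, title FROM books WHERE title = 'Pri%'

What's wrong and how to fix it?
Bug: Wildcards only work with LIKE; '=' treats '%' as a literal character

Fix: Replace '=' with LIKE so 'Pri%' is treated as a pattern

Corrected query:
SELECT id, title FROM books WHERE title LIKE 'Pri%'

Result:
id | title              
---+--------------------
2  | Pride and Prejudice
5  | Pride and Prejudice
7  | Pride and Prejudice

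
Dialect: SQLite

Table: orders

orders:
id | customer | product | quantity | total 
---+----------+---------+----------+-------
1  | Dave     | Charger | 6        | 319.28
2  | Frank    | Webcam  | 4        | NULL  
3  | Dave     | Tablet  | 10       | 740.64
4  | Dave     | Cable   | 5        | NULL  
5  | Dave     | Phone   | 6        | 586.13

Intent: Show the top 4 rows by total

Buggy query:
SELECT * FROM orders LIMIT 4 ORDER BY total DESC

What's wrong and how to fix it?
Bug: ORDER BY cannot follow LIMIT; LIMIT is the final clause

Fix: Sort with ORDER BY, then apply LIMIT

Corrected query:
SELECT * FROM orders ORDER BY total DESC LIMIT 4

Result:
id | customer | product | quantity | total 
---+----------+---------+----------+-------
3  | Dave     | Tablet  | 10       | 740.64
5  | Dave     | Phone   | 6        | 586.13
1  | Dave     | Charger | 6        | 319.28
2  | Frank    | Webcam  | 4        | NULL  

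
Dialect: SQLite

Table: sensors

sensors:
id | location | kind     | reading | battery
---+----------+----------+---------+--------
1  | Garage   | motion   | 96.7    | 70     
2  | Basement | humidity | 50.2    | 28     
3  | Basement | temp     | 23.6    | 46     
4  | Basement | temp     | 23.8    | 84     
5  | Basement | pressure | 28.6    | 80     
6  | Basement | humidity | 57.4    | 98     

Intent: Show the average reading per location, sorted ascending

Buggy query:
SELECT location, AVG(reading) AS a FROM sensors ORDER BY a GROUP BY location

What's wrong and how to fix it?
Bug: GROUP BY must precede ORDER BY

Fix: Move ORDER BY to the end, after GROUP BY

Corrected query:
SELECT location, AVG(reading) AS a FROM sensors GROUP BY location ORDER BY a

Result:
location | a    
---------+------
Basement | 36.72
Garage   | 96.7 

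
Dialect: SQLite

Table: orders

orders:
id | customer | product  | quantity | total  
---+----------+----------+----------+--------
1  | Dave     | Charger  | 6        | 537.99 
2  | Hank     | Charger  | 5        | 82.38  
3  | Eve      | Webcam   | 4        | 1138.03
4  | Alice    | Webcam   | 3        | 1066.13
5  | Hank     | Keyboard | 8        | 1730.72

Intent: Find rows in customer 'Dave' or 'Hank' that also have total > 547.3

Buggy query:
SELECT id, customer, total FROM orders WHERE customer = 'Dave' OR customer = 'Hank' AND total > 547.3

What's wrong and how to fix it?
Bug: Without parentheses, AND is evaluated before OR, so the total filter only applies to the 'Hank' branch

Fix: Group the OR with parentheses (or use IN), then AND the threshold

Corrected query:
SELECT id, customer, total FROM orders WHERE (customer = 'Dave' OR customer = 'Hank') AND total > 547.3

Result:
id | customer | total  
---+----------+--------
5  | Hank     | 1730.72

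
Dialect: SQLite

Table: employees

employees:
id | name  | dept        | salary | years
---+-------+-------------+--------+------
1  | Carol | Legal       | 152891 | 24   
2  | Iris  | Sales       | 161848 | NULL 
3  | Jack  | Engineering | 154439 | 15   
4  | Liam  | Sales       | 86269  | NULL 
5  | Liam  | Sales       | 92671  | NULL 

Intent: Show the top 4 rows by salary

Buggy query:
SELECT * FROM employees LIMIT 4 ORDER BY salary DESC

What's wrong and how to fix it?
Bug: LIMIT must come after ORDER BY

Fix: Sort with ORDER BY, then apply LIMIT

Corrected query:
SELECT * FROM employees ORDER BY salary DESC LIMIT 4

Result:
id | name  | dept        | salary | years
---+-------+-------------+--------+------
2  | Iris  | Sales       | 161848 | NULL 
3  | Jack  | Engineering | 154439 | 15   
1  | Carol | Legal       | 152891 | 24   
5  | Liam  | Sales       | 92671  | NULL 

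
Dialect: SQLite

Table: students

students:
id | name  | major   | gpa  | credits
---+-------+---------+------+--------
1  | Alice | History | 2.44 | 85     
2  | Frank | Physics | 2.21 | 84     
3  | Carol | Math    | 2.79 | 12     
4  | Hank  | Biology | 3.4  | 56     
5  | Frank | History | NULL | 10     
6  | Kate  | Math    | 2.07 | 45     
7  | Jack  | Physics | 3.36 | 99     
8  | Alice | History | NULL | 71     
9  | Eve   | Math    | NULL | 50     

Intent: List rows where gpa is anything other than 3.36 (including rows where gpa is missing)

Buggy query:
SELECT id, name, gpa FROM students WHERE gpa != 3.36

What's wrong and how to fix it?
Bug: 'gpa != 3.36' is unknown when gpa is NULL, so NULL rows are silently excluded

Fix: Add an explicit OR gpa IS NULL to include the missing-value rows

Corrected query:
SELECT id, name, gpa FROM students WHERE gpa != 3.36 OR gpa IS NULL

Result:
id | name  | gpa 
---+-------+-----
1  | Alice | 2.44
2  | Frank | 2.21
3  | Carol | 2.79
4  | Hank  | 3.4 
5  | Frank | NULL
6  | Kate  | 2.07
8  | Alice | NULL
9  | Eve   | NULL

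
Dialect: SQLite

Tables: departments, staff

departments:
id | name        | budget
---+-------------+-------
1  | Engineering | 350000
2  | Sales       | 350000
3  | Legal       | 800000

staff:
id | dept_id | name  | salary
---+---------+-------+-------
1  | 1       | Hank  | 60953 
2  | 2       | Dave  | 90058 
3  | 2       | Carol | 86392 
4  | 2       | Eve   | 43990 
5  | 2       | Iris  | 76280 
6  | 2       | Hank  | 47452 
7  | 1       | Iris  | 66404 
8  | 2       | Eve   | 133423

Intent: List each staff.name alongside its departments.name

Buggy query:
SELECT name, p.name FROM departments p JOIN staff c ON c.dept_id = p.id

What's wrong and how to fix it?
Bug: Both tables have a 'name' column; the unqualified reference is ambiguous

Fix: Qualify the column with its table alias (c.name)

Corrected query:
SELECT c.name, p.name FROM departments p JOIN staff c ON c.dept_id = p.id

Result:
name  | name       
------+------------
Hank  | Engineering
Dave  | Sales      
Carol | Sales      
Eve   | Sales      
Iris  | Sales      
Hank  | Sales      
Iris  | Engineering
Eve   | Sales      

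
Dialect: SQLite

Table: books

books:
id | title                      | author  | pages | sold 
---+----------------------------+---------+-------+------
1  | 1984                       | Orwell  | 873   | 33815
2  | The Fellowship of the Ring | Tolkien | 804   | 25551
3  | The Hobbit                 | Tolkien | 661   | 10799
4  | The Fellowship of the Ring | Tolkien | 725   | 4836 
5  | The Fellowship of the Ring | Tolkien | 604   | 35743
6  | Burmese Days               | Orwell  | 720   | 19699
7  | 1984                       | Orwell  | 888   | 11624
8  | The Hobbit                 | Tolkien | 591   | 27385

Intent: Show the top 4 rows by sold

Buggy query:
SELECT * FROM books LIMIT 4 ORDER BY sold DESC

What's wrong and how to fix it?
Bug: ORDER BY cannot follow LIMIT; LIMIT is the final clause

Fix: Sort with ORDER BY, then apply LIMIT

Corrected query:
SELECT * FROM books ORDER BY sold DESC LIMIT 4

Result:
id | title                      | author  | pages | sold 
---+----------------------------+---------+-------+------
5  | The Fellowship of the Ring | Tolkien | 604   | 35743
1  | 1984                       | Orwell  | 873   | 33815
8  | The Hobbit                 | Tolkien | 591   | 27385
2  | The Fellowship of the Ring | Tolkien | 804   | 25551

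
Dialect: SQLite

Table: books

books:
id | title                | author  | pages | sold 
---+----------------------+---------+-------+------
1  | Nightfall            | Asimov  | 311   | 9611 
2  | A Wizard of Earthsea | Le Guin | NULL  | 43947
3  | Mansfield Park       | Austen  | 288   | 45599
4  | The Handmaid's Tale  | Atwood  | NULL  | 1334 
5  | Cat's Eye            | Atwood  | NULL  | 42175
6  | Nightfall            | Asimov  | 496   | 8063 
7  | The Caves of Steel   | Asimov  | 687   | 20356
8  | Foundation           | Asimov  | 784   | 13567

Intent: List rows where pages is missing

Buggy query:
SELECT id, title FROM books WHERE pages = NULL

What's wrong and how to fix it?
Bug: Comparing to NULL with '=' never matches; NULL = NULL is unknown, not true

Fix: Use IS NULL to test for NULL

Corrected query:
SELECT id, title FROM books WHERE pages IS NULL

Result:
id | title               
---+---------------------
2  | A Wizard of Earthsea
4  | The Handmaid's Tale 
5  | Cat's Eye           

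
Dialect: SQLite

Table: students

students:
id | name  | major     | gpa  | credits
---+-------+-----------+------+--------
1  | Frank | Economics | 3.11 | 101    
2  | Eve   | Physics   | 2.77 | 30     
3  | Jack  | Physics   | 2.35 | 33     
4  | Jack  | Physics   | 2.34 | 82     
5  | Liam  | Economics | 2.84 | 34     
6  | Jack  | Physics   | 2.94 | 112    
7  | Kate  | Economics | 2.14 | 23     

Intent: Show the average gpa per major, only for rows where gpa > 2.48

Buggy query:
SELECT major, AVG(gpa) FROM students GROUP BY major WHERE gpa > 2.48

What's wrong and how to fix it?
Bug: WHERE cannot follow GROUP BY

Fix: Place WHERE between FROM and GROUP BY

Corrected query:
SELECT major, AVG(gpa) FROM students WHERE gpa > 2.48 GROUP BY major

Result:
major     | AVG(gpa)
----------+---------
Economics | 2.975   
Physics   | 2.855   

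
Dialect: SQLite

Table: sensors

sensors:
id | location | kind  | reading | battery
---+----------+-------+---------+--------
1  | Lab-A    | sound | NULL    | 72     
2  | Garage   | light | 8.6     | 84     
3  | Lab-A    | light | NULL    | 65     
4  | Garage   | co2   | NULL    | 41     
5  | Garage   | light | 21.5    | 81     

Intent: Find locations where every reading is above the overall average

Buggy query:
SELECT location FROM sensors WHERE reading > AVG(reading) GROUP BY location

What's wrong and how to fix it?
Bug: AVG() is an aggregate; it can't sit directly in WHERE

Fix: Compute the overall average in a scalar subquery and compare each group's MIN against it in HAVING

Corrected query:
SELECT location FROM sensors GROUP BY location HAVING MIN(reading) > (SELECT AVG(reading) FROM sensors)

Result:
(no rows)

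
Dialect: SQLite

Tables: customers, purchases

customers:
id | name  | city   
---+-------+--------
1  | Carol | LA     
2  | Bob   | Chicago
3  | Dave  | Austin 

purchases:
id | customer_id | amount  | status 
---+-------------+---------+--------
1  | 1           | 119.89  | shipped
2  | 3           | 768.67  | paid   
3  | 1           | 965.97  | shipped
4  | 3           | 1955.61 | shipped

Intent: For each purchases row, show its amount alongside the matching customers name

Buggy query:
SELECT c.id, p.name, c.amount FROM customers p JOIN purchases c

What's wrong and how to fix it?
Bug: JOIN with no ON clause produces a cartesian product; every purchases row pairs with every customers row

Fix: Add ON c.customer_id = p.id to the JOIN

Corrected query:
SELECT c.id, p.name, c.amount FROM customers p JOIN purchases c ON c.customer_id = p.id

Result:
id | name  | amount 
---+-------+--------
1  | Carol | 119.89 
2  | Dave  | 768.67 
3  | Carol | 965.97 
4  | Dave  | 1955.61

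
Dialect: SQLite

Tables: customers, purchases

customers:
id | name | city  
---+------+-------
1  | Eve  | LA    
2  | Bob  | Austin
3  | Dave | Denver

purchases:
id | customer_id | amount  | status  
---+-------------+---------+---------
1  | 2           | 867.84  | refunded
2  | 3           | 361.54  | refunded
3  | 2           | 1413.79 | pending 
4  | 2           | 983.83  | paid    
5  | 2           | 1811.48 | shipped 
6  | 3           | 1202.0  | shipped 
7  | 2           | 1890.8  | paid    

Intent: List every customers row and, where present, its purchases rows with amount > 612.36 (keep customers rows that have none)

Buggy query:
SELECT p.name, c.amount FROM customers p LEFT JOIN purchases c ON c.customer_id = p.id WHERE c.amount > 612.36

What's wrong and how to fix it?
Bug: A WHERE condition on the right-hand table after LEFT JOIN drops unmatched parents

Fix: Put 'c.amount > 612.36' in the JOIN's ON clause instead of WHERE

Corrected query:
SELECT p.name, c.amount FROM customers p LEFT JOIN purchases c ON c.customer_id = p.id AND c.amount > 612.36

Result:
name | amount 
-----+--------
Eve  | NULL   
Bob  | 867.84 
Bob  | 983.83 
Bob  | 1413.79
Bob  | 1811.48
Bob  | 1890.8 
Dave | 1202   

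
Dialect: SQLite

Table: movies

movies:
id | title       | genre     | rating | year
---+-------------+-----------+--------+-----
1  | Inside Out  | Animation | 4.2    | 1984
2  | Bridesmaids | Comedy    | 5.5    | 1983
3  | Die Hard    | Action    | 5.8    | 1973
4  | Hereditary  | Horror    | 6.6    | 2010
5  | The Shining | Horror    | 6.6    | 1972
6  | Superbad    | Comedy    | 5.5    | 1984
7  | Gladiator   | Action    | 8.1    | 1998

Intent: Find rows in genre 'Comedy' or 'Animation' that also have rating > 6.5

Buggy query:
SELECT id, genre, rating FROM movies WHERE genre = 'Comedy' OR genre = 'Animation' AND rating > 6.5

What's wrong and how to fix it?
Bug: AND binds tighter than OR, so this parses as genre = 'Comedy' OR (genre = 'Animation' AND rating > 6.5)

Fix: Group the OR with parentheses (or use IN), then AND the threshold

Corrected query:
SELECT id, genre, rating FROM movies WHERE (genre = 'Comedy' OR genre = 'Animation') AND rating > 6.5

Result:
(no rows)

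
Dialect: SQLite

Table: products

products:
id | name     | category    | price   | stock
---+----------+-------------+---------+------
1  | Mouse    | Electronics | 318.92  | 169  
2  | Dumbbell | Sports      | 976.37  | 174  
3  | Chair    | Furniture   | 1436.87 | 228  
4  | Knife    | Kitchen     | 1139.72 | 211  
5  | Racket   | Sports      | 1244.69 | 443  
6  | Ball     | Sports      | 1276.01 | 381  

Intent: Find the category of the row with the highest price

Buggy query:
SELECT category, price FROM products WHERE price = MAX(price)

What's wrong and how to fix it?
Bug: MAX(price) is an aggregate and cannot be used directly in WHERE

Fix: Use a subquery: WHERE price = (SELECT MAX(price) FROM products)

Corrected query:
SELECT category, price FROM products WHERE price = (SELECT MAX(price) FROM products)

Result:
category  | price  
----------+--------
Furniture | 1436.87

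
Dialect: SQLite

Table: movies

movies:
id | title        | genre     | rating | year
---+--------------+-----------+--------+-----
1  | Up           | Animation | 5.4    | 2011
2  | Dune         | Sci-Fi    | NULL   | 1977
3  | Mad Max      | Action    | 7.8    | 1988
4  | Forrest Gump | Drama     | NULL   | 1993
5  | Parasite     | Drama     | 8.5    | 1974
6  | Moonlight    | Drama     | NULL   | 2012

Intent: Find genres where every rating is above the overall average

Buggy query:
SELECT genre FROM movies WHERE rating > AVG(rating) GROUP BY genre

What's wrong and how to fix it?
Bug: AVG() is an aggregate; it can't sit directly in WHERE

Fix: Compute the overall average in a scalar subquery and compare each group's MIN against it in HAVING

Corrected query:
SELECT genre FROM movies GROUP BY genre HAVING MIN(rating) > (SELECT AVG(rating) FROM movies)

Result:
genre 
------
Action
Drama 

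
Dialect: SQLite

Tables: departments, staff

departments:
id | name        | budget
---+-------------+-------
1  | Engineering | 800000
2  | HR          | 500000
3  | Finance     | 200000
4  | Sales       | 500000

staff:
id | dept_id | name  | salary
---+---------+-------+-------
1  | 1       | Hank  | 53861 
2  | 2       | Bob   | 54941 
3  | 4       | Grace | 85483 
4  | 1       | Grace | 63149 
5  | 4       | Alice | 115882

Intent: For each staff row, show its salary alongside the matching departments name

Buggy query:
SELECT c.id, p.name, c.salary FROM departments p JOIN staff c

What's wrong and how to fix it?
Bug: Missing join condition: each staff row is matched to all departments rows instead of just its own

Fix: Add ON c.dept_id = p.id to the JOIN

Corrected query:
SELECT c.id, p.name, c.salary FROM departments p JOIN staff c ON c.dept_id = p.id

Result:
id | name        | salary
---+-------------+-------
1  | Engineering | 53861 
2  | HR          | 54941 
3  | Sales       | 85483 
4  | Engineering | 63149 
5  | Sales       | 115882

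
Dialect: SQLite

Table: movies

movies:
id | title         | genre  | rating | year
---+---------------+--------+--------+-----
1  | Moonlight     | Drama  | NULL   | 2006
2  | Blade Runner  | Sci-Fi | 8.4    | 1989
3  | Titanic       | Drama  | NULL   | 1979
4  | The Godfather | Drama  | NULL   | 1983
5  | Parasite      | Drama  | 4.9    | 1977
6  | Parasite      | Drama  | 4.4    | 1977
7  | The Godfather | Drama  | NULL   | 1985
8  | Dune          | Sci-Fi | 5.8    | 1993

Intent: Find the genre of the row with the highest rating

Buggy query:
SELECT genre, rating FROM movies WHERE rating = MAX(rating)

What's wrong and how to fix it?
Bug: WHERE is evaluated per row; an aggregate over the whole table isn't defined there

Fix: Use a subquery: WHERE rating = (SELECT MAX(rating) FROM movies)

Corrected query:
SELECT genre, rating FROM movies WHERE rating = (SELECT MAX(rating) FROM movies)

Result:
genre  | rating
-------+-------
Sci-Fi | 8.4   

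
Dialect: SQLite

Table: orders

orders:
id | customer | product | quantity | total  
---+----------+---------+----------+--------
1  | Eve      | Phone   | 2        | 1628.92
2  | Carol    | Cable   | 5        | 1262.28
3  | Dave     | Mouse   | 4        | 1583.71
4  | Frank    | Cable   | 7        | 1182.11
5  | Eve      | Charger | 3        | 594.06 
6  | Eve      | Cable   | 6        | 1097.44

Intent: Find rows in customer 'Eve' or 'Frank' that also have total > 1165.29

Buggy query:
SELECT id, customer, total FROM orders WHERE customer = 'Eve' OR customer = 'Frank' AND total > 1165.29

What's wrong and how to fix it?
Bug: AND binds tighter than OR, so this parses as customer = 'Eve' OR (customer = 'Frank' AND total > 1165.29)

Fix: Add parentheses around the OR so the AND applies to both alternatives

Corrected query:
SELECT id, customer, total FROM orders WHERE (customer = 'Eve' OR customer = 'Frank') AND total > 1165.29

Result:
id | customer | total  
---+----------+--------
1  | Eve      | 1628.92
4  | Frank    | 1182.11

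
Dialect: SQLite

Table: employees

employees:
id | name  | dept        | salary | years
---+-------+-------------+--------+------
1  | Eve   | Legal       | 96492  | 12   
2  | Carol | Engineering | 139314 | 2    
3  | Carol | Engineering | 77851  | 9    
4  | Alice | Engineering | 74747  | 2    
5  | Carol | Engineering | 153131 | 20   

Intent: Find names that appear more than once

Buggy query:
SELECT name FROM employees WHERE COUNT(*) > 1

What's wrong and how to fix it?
Bug: WHERE can't reference COUNT(*); aggregates are computed after WHERE

Fix: GROUP BY name, then filter groups with HAVING COUNT(*) > 1

Corrected query:
SELECT name FROM employees GROUP BY name HAVING COUNT(*) > 1

Result:
name 
-----
Carol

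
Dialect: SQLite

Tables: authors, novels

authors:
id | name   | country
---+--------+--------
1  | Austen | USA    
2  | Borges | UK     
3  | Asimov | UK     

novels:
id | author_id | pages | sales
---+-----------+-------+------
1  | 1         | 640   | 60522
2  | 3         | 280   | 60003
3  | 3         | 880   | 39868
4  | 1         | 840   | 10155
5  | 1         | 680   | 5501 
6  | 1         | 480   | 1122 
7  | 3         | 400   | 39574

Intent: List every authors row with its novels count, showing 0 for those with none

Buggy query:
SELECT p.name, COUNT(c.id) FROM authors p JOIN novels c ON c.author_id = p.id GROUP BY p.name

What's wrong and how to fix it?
Bug: An inner join excludes parents with zero children

Fix: Switch to LEFT JOIN to retain unmatched parent rows

Corrected query:
SELECT p.name, COUNT(c.id) FROM authors p LEFT JOIN novels c ON c.author_id = p.id GROUP BY p.name

Result:
name   | COUNT(c.id)
-------+------------
Asimov | 3          
Austen | 4          
Borges | 0          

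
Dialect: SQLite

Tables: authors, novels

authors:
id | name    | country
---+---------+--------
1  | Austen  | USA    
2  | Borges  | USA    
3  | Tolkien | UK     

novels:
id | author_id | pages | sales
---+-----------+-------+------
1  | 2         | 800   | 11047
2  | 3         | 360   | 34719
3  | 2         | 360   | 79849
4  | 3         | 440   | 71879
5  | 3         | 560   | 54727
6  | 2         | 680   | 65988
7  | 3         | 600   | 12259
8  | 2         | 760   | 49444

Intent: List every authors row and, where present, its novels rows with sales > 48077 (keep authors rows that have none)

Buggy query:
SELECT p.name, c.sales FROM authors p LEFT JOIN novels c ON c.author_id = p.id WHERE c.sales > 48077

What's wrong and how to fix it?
Bug: Filtering c.sales in WHERE discards the NULL rows produced by LEFT JOIN, turning it into an inner join

Fix: Move the right-table condition into the ON clause so unmatched parents are kept

Corrected query:
SELECT p.name, c.sales FROM authors p LEFT JOIN novels c ON c.author_id = p.id AND c.sales > 48077

Result:
name    | sales
--------+------
Austen  | NULL 
Borges  | 49444
Borges  | 65988
Borges  | 79849
Tolkien | 54727
Tolkien | 71879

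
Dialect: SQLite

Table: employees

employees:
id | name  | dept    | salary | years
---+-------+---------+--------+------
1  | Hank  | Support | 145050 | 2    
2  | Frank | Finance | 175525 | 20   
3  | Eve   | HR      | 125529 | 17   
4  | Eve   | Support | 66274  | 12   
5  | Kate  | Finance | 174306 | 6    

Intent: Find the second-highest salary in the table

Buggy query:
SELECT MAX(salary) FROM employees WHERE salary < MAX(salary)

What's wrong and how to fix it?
Bug: MAX(salary) on the right of the comparison is an aggregate-in-WHERE error

Fix: Put the inner MAX in a scalar subquery

Corrected query:
SELECT MAX(salary) FROM employees WHERE salary < (SELECT MAX(salary) FROM employees)

Result:
MAX(salary)
-----------
174306     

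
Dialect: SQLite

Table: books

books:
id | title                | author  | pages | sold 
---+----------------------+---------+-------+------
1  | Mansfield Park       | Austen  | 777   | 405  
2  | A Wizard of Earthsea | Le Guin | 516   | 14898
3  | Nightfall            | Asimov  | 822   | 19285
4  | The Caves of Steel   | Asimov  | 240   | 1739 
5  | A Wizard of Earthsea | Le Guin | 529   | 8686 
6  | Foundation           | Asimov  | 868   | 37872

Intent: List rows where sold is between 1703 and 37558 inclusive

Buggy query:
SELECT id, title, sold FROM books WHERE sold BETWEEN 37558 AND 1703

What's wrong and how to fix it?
Bug: The bounds are reversed; BETWEEN a AND b requires a <= b to match anything

Fix: Write BETWEEN 1703 AND 37558

Corrected query:
SELECT id, title, sold FROM books WHERE sold BETWEEN 1703 AND 37558

Result:
id | title                | sold 
---+----------------------+------
2  | A Wizard of Earthsea | 14898
3  | Nightfall            | 19285
4  | The Caves of Steel   | 1739 
5  | A Wizard of Earthsea | 8686 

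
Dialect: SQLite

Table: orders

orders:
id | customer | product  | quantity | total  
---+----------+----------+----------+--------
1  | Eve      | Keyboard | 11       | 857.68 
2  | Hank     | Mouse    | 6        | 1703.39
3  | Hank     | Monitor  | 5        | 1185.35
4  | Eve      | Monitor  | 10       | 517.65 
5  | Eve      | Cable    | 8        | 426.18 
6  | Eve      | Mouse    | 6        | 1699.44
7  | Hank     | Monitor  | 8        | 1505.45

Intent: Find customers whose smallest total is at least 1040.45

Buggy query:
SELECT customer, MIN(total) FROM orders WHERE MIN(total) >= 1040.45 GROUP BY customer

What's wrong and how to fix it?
Bug: Aggregates like MIN are computed per group after WHERE runs

Fix: Replace WHERE with HAVING after the GROUP BY

Corrected query:
SELECT customer, MIN(total) FROM orders GROUP BY customer HAVING MIN(total) >= 1040.45

Result:
customer | MIN(total)
---------+-----------
Hank     | 1185.35   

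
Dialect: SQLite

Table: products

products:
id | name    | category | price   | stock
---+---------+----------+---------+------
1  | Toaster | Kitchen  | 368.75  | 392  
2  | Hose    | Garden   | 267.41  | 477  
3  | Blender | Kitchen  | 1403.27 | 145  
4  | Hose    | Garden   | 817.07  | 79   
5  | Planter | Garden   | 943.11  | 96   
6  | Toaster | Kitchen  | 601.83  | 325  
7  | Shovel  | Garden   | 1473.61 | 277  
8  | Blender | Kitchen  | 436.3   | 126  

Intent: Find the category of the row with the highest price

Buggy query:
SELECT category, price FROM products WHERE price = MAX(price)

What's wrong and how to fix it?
Bug: MAX(price) is an aggregate and cannot be used directly in WHERE

Fix: Use a subquery: WHERE price = (SELECT MAX(price) FROM products)

Corrected query:
SELECT category, price FROM products WHERE price = (SELECT MAX(price) FROM products)

Result:
category | price  
---------+--------
Garden   | 1473.61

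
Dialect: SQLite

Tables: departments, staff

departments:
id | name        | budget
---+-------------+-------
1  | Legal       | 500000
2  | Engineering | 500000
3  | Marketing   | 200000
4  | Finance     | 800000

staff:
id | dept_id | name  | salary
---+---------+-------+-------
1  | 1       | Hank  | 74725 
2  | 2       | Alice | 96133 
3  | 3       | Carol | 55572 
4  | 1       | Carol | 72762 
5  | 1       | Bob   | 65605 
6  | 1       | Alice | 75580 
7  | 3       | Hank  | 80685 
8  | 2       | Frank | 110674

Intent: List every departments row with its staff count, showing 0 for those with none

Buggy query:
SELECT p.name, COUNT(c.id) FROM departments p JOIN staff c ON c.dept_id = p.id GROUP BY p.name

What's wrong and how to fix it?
Bug: INNER JOIN drops departments rows that have no matching staff rows

Fix: Switch to LEFT JOIN to retain unmatched parent rows

Corrected query:
SELECT p.name, COUNT(c.id) FROM departments p LEFT JOIN staff c ON c.dept_id = p.id GROUP BY p.name

Result:
name        | COUNT(c.id)
------------+------------
Engineering | 2          
Finance     | 0          
Legal       | 4          
Marketing   | 2          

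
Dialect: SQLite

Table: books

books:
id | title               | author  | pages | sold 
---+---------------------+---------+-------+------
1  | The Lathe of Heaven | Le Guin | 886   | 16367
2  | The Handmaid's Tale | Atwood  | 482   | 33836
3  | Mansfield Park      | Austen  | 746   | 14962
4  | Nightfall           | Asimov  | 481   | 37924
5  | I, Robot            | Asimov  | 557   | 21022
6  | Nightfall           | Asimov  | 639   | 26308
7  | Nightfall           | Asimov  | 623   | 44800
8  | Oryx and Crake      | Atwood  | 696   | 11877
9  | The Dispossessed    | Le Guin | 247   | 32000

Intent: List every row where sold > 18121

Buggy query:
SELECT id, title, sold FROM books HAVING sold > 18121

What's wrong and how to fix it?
Bug: HAVING filters the output of aggregation, but this query has no GROUP BY and no aggregate functions, so SQLite rejects it (HAVING clause on a non-aggregate query); the condition here is per row

Fix: Replace HAVING with WHERE since the condition applies to individual rows

Corrected query:
SELECT id, title, sold FROM books WHERE sold > 18121

Result:
id | title               | sold 
---+---------------------+------
2  | The Handmaid's Tale | 33836
4  | Nightfall           | 37924
5  | I, Robot            | 21022
6  | Nightfall           | 26308
7  | Nightfall           | 44800
9  | The Dispossessed    | 32000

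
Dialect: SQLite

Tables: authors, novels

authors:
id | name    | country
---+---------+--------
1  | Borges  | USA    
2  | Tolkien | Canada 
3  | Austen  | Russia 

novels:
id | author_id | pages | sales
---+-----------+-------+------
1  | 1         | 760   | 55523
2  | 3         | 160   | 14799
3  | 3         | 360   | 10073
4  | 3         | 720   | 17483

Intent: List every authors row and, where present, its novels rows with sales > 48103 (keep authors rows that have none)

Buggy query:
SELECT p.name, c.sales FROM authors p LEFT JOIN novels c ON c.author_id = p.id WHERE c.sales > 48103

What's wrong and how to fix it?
Bug: Filtering c.sales in WHERE discards the NULL rows produced by LEFT JOIN, turning it into an inner join

Fix: Put 'c.sales > 48103' in the JOIN's ON clause instead of WHERE

Corrected query:
SELECT p.name, c.sales FROM authors p LEFT JOIN novels c ON c.author_id = p.id AND c.sales > 48103

Result:
name    | sales
--------+------
Borges  | 55523
Tolkien | NULL 
Austen  | NULL 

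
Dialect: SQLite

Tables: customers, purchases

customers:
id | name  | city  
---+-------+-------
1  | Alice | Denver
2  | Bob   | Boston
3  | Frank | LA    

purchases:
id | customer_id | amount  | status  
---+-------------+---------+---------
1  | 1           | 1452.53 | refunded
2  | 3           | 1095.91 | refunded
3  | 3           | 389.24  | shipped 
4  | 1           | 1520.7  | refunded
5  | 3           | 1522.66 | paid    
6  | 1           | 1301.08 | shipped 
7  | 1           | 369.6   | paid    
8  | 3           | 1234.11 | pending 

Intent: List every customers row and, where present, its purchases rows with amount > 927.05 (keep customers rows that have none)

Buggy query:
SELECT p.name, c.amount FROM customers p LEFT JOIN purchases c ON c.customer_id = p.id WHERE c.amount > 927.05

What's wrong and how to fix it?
Bug: Filtering c.amount in WHERE discards the NULL rows produced by LEFT JOIN, turning it into an inner join

Fix: Put 'c.amount > 927.05' in the JOIN's ON clause instead of WHERE

Corrected query:
SELECT p.name, c.amount FROM customers p LEFT JOIN purchases c ON c.customer_id = p.id AND c.amount > 927.05

Result:
name  | amount 
------+--------
Alice | 1301.08
Alice | 1452.53
Alice | 1520.7 
Bob   | NULL   
Frank | 1095.91
Frank | 1234.11
Frank | 1522.66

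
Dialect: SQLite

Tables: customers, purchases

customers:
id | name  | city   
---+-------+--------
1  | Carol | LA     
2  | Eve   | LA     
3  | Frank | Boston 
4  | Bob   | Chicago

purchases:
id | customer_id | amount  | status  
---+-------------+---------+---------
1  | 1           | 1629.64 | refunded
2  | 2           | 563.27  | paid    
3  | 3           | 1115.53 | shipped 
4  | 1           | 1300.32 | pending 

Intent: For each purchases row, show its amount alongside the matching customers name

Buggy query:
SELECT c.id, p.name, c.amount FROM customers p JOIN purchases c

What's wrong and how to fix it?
Bug: Missing join condition: each purchases row is matched to all customers rows instead of just its own

Fix: Add ON c.customer_id = p.id to the JOIN

Corrected query:
SELECT c.id, p.name, c.amount FROM customers p JOIN purchases c ON c.customer_id = p.id

Result:
id | name  | amount 
---+-------+--------
1  | Carol | 1629.64
2  | Eve   | 563.27 
3  | Frank | 1115.53
4  | Carol | 1300.32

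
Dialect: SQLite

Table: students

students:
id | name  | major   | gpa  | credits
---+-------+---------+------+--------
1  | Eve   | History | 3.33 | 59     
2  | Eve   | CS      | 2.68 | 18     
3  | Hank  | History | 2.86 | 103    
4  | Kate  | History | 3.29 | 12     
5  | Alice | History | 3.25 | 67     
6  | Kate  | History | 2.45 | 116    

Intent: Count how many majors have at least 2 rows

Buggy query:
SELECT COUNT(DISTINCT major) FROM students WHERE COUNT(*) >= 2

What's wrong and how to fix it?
Bug: COUNT(*) cannot appear in WHERE; the per-group count doesn't exist yet

Fix: Group first with HAVING COUNT(*) >= 2, then COUNT the resulting groups

Corrected query:
SELECT COUNT(*) FROM (SELECT major FROM students GROUP BY major HAVING COUNT(*) >= 2)

Result:
COUNT(*)
--------
1       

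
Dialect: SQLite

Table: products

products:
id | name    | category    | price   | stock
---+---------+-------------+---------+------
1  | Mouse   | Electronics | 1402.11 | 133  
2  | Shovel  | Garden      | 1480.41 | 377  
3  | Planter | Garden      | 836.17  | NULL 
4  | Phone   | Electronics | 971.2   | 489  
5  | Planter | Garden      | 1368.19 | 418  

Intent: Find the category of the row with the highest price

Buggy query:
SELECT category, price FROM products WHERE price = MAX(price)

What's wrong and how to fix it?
Bug: WHERE is evaluated per row; an aggregate over the whole table isn't defined there

Fix: Use a subquery: WHERE price = (SELECT MAX(price) FROM products)

Corrected query:
SELECT category, price FROM products WHERE price = (SELECT MAX(price) FROM products)

Result:
category | price  
---------+--------
Garden   | 1480.41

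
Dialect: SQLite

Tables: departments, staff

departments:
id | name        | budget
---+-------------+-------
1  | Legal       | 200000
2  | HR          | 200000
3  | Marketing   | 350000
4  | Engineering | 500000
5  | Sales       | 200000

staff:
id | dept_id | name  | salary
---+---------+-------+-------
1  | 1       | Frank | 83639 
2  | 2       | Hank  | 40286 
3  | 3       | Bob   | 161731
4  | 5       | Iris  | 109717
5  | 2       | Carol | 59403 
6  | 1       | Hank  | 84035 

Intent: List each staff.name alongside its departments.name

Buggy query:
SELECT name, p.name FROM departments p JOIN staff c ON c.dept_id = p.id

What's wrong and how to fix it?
Bug: Both tables have a 'name' column; the unqualified reference is ambiguous

Fix: Prefix ambiguous columns with the table alias

Corrected query:
SELECT c.name, p.name FROM departments p JOIN staff c ON c.dept_id = p.id

Result:
name  | name     
------+----------
Frank | Legal    
Hank  | HR       
Bob   | Marketing
Iris  | Sales    
Carol | HR       
Hank  | Legal    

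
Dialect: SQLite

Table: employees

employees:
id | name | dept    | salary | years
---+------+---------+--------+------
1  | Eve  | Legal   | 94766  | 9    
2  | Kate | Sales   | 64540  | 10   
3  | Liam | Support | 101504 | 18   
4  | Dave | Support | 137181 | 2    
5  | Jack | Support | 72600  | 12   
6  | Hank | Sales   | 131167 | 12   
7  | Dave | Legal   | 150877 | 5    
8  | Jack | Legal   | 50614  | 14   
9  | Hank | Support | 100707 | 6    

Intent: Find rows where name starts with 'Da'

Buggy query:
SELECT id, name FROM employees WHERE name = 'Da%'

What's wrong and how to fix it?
Bug: Wildcards only work with LIKE; '=' treats '%' as a literal character

Fix: Replace '=' with LIKE so 'Da%' is treated as a pattern

Corrected query:
SELECT id, name FROM employees WHERE name LIKE 'Da%'

Result:
id | name
---+-----
4  | Dave
7  | Dave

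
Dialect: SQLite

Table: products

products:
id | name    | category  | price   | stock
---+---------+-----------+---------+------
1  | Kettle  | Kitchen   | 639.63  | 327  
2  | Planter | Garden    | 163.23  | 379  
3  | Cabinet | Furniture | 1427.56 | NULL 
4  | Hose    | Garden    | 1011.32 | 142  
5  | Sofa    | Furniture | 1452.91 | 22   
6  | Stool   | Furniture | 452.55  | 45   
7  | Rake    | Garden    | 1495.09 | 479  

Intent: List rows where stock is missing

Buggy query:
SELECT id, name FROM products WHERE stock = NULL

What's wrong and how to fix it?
Bug: '= NULL' is always unknown in SQL three-valued logic, so no rows match

Fix: Use IS NULL to test for NULL

Corrected query:
SELECT id, name FROM products WHERE stock IS NULL

Result:
id | name   
---+--------
3  | Cabinet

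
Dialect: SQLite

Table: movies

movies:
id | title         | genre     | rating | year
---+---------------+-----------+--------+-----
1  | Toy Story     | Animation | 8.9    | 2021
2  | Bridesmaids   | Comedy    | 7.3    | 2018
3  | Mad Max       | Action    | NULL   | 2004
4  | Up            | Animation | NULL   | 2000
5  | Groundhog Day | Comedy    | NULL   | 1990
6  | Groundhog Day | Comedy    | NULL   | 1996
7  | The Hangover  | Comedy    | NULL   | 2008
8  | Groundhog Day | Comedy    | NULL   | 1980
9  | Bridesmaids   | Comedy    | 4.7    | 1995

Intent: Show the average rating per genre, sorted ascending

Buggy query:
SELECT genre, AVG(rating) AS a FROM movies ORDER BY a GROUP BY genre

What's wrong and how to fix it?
Bug: ORDER BY appears before GROUP BY; SQL clause order requires GROUP BY first

Fix: Reorder: SELECT … FROM … GROUP BY … ORDER BY …

Corrected query:
SELECT genre, AVG(rating) AS a FROM movies GROUP BY genre ORDER BY a

Result:
genre     | a   
----------+-----
Action    | NULL
Comedy    | 6   
Animation | 8.9 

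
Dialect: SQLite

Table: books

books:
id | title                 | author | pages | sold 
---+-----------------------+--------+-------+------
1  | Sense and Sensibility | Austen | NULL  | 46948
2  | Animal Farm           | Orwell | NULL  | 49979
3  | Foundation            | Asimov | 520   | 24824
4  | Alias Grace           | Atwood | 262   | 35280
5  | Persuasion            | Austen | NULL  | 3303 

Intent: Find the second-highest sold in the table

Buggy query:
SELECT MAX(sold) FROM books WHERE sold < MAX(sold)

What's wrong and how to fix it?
Bug: The inner MAX is an aggregate inside WHERE, which is not allowed

Fix: Compute the overall MAX in a subquery, then take MAX of rows below it

Corrected query:
SELECT MAX(sold) FROM books WHERE sold < (SELECT MAX(sold) FROM books)

Result:
MAX(sold)
---------
46948    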